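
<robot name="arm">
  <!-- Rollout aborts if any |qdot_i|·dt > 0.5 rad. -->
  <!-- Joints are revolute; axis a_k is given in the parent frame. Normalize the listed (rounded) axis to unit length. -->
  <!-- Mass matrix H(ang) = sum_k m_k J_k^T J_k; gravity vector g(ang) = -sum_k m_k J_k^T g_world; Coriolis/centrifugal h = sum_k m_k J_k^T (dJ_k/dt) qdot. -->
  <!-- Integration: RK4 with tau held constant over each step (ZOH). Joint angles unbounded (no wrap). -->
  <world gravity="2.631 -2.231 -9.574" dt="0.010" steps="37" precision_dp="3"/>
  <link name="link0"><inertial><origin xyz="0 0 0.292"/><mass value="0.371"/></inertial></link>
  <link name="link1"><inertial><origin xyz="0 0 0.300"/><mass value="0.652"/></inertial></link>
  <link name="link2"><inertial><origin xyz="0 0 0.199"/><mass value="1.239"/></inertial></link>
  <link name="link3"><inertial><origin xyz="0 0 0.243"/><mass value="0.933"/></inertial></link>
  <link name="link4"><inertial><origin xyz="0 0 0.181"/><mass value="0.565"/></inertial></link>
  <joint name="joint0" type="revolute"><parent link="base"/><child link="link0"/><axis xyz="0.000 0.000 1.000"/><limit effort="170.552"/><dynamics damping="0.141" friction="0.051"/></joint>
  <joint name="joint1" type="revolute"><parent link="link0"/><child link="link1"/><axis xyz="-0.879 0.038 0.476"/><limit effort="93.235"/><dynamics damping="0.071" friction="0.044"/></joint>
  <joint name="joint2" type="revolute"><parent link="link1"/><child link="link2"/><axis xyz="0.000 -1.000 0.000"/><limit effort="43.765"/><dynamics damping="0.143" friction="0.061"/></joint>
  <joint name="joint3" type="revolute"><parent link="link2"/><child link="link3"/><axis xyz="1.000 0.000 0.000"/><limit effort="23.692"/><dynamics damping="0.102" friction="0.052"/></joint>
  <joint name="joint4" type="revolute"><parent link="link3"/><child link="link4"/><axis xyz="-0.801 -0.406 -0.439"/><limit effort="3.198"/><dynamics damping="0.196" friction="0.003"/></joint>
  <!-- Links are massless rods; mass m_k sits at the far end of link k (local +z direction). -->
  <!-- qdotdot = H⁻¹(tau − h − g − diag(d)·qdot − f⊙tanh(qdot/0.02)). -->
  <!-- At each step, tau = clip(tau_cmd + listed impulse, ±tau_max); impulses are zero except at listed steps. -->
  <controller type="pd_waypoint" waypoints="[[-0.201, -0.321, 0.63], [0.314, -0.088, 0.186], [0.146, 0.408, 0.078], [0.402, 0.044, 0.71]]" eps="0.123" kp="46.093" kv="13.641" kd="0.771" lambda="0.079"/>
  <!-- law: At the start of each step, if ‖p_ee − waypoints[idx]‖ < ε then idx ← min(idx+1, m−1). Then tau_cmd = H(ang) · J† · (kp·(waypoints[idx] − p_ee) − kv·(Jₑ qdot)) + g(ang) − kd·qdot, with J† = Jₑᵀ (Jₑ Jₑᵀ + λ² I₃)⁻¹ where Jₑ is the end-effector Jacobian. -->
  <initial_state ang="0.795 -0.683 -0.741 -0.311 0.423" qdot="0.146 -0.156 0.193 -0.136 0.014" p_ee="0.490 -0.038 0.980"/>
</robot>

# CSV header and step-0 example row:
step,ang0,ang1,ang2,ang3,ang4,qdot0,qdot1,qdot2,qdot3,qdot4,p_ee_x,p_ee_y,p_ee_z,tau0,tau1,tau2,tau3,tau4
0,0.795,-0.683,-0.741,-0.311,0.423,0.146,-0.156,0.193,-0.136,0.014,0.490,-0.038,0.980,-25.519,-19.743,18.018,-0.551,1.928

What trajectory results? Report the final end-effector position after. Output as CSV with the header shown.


step,ang0,ang1,ang2,ang3,ang4,qdot0,qdot1,qdot2,qdot3,qdot4,p_ee_x,p_ee_y,p_ee_z,tau0,tau1,tau2,tau3,tau4
1,0.792,-0.686,-0.741,-0.318,0.428,-0.789,-0.496,-0.252,-1.331,0.890,0.488,-0.039,0.980,-21.713,-15.908,16.636,0.067,1.108
2,0.781,-0.693,-0.745,-0.337,0.436,-1.386,-0.841,-0.454,-2.391,0.872,0.485,-0.041,0.978,-18.444,-12.112,15.223,0.278,1.091
3,0.765,-0.703,-0.750,-0.364,0.447,-1.750,-1.129,-0.530,-2.985,1.263,0.480,-0.045,0.977,-15.426,-8.542,13.645,0.131,0.761
4,0.747,-0.715,-0.755,-0.396,0.460,-1.932,-1.405,-0.501,-3.472,1.265,0.474,-0.051,0.974,-12.816,-5.048,12.194,-0.183,0.773
5,0.727,-0.731,-0.760,-0.432,0.473,-2.002,-1.638,-0.427,-3.729,1.427,0.467,-0.058,0.971,-10.480,-1.763,10.813,-0.625,0.656
6,0.707,-0.748,-0.764,-0.471,0.488,-1.996,-1.844,-0.321,-3.912,1.419,0.460,-0.066,0.968,-8.479,1.313,9.605,-1.100,0.679
7,0.687,-0.767,-0.766,-0.510,0.502,-1.947,-2.011,-0.209,-3.978,1.471,0.452,-0.075,0.965,-6.744,4.112,8.535,-1.586,0.646
8,0.668,-0.788,-0.768,-0.550,0.517,-1.873,-2.147,-0.095,-3.999,1.448,0.444,-0.085,0.961,-5.287,6.622,7.624,-2.040,0.666
9,0.650,-0.810,-0.768,-0.590,0.531,-1.792,-2.249,0.012,-3.962,1.448,0.435,-0.095,0.956,-4.065,8.829,6.852,-2.454,0.657
10,0.632,-0.833,-0.768,-0.629,0.545,-1.717,-2.322,0.102,-3.899,1.419,0.426,-0.106,0.952,-3.074,10.746,6.238,-2.815,0.663
11,0.615,-0.856,-0.766,-0.668,0.559,-1.643,-2.371,0.186,-3.812,1.389,0.417,-0.118,0.947,-2.276,12.377,5.727,-3.119,0.661
12,0.599,-0.880,-0.764,-0.705,0.573,-1.572,-2.399,0.264,-3.711,1.352,0.407,-0.129,0.942,-1.650,13.743,5.306,-3.367,0.657
13,0.584,-0.904,-0.761,-0.742,0.586,-1.507,-2.410,0.335,-3.600,1.314,0.398,-0.141,0.937,-1.172,14.872,4.962,-3.562,0.647
14,0.569,-0.928,-0.757,-0.777,0.599,-1.449,-2.407,0.401,-3.484,1.273,0.388,-0.152,0.931,-0.823,15.789,4.686,-3.707,0.633
15,0.555,-0.952,-0.753,-0.811,0.612,-1.399,-2.391,0.460,-3.366,1.232,0.378,-0.164,0.925,-0.585,16.519,4.466,-3.810,0.614
16,0.541,-0.976,-0.748,-0.844,0.624,-1.355,-2.365,0.513,-3.247,1.191,0.368,-0.175,0.920,-0.441,17.088,4.294,-3.874,0.591
17,0.527,-1.000,-0.743,-0.876,0.636,-1.319,-2.331,0.561,-3.129,1.151,0.357,-0.186,0.914,-0.376,17.517,4.163,-3.906,0.565
18,0.514,-1.023,-0.737,-0.907,0.647,-1.290,-2.291,0.603,-3.014,1.111,0.347,-0.197,0.908,-0.378,17.826,4.065,-3.910,0.537
19,0.502,-1.045,-0.731,-0.937,0.658,-1.267,-2.245,0.641,-2.900,1.072,0.337,-0.207,0.902,-0.434,18.033,3.995,-3.890,0.507
20,0.489,-1.067,-0.724,-0.965,0.668,-1.251,-2.195,0.673,-2.789,1.034,0.326,-0.217,0.896,-0.535,18.154,3.948,-3.851,0.475
21,0.476,-1.089,-0.718,-0.992,0.678,-1.241,-2.142,0.701,-2.681,0.997,0.316,-0.227,0.890,-0.670,18.203,3.917,-3.796,0.442
22,0.464,-1.110,-0.710,-1.019,0.688,-1.236,-2.086,0.724,-2.576,0.961,0.306,-0.236,0.883,-0.831,18.190,3.900,-3.728,0.409
23,0.452,-1.131,-0.703,-1.044,0.698,-1.237,-2.029,0.744,-2.474,0.926,0.295,-0.245,0.877,-1.010,18.128,3.892,-3.650,0.375
24,0.439,-1.151,-0.696,-1.068,0.707,-1.242,-1.971,0.759,-2.375,0.892,0.285,-0.253,0.871,-1.199,18.025,3.890,-3.565,0.342
25,0.427,-1.170,-0.688,-1.091,0.716,-1.250,-1.912,0.770,-2.278,0.859,0.274,-0.261,0.865,-1.394,17.890,3.891,-3.474,0.309
26,0.414,-1.189,-0.680,-1.114,0.724,-1.263,-1.854,0.779,-2.185,0.827,0.264,-0.269,0.859,-1.587,17.729,3.893,-3.379,0.276
27,0.402,-1.207,-0.672,-1.135,0.732,-1.277,-1.796,0.784,-2.094,0.796,0.254,-0.276,0.853,-1.775,17.549,3.894,-3.281,0.245
28,0.389,-1.225,-0.665,-1.156,0.740,-1.294,-1.740,0.787,-2.005,0.765,0.243,-0.283,0.848,-1.954,17.355,3.891,-3.182,0.214
29,0.376,-1.242,-0.657,-1.175,0.747,-1.313,-1.684,0.787,-1.920,0.736,0.233,-0.289,0.842,-2.119,17.152,3.885,-3.083,0.184
30,0.362,-1.259,-0.649,-1.194,0.755,-1.332,-1.630,0.786,-1.837,0.707,0.223,-0.295,0.836,-2.270,16.943,3.874,-2.984,0.155
31,0.349,-1.275,-0.641,-1.212,0.761,-1.351,-1.578,0.783,-1.756,0.679,0.213,-0.301,0.831,-2.405,16.733,3.858,-2.886,0.128
32,0.335,-1.290,-0.633,-1.229,0.768,-1.371,-1.527,0.779,-1.678,0.652,0.203,-0.306,0.825,-2.522,16.523,3.837,-2.790,0.101
33,0.322,-1.305,-0.626,-1.245,0.775,-1.389,-1.479,0.774,-1.602,0.626,0.193,-0.311,0.820,-2.621,16.317,3.811,-2.696,0.076
34,0.308,-1.320,-0.618,-1.261,0.781,-1.407,-1.433,0.769,-1.529,0.601,0.184,-0.316,0.815,-2.703,16.116,3.780,-2.604,0.052
35,0.293,-1.334,-0.610,-1.276,0.787,-1.423,-1.388,0.762,-1.458,0.577,0.174,-0.321,0.810,-2.769,15.921,3.745,-2.515,0.029
36,0.279,-1.348,-0.603,-1.290,0.792,-1.438,-1.346,0.755,-1.389,0.553,0.164,-0.325,0.805,-2.818,15.733,3.707,-2.429,0.007
37,0.265,-1.361,-0.595,-1.304,0.798,-1.451,-1.306,0.748,-1.323,0.530,0.155,-0.329,0.800,,,,,
# final p_ee position (m): 0.155 -0.329 0.800


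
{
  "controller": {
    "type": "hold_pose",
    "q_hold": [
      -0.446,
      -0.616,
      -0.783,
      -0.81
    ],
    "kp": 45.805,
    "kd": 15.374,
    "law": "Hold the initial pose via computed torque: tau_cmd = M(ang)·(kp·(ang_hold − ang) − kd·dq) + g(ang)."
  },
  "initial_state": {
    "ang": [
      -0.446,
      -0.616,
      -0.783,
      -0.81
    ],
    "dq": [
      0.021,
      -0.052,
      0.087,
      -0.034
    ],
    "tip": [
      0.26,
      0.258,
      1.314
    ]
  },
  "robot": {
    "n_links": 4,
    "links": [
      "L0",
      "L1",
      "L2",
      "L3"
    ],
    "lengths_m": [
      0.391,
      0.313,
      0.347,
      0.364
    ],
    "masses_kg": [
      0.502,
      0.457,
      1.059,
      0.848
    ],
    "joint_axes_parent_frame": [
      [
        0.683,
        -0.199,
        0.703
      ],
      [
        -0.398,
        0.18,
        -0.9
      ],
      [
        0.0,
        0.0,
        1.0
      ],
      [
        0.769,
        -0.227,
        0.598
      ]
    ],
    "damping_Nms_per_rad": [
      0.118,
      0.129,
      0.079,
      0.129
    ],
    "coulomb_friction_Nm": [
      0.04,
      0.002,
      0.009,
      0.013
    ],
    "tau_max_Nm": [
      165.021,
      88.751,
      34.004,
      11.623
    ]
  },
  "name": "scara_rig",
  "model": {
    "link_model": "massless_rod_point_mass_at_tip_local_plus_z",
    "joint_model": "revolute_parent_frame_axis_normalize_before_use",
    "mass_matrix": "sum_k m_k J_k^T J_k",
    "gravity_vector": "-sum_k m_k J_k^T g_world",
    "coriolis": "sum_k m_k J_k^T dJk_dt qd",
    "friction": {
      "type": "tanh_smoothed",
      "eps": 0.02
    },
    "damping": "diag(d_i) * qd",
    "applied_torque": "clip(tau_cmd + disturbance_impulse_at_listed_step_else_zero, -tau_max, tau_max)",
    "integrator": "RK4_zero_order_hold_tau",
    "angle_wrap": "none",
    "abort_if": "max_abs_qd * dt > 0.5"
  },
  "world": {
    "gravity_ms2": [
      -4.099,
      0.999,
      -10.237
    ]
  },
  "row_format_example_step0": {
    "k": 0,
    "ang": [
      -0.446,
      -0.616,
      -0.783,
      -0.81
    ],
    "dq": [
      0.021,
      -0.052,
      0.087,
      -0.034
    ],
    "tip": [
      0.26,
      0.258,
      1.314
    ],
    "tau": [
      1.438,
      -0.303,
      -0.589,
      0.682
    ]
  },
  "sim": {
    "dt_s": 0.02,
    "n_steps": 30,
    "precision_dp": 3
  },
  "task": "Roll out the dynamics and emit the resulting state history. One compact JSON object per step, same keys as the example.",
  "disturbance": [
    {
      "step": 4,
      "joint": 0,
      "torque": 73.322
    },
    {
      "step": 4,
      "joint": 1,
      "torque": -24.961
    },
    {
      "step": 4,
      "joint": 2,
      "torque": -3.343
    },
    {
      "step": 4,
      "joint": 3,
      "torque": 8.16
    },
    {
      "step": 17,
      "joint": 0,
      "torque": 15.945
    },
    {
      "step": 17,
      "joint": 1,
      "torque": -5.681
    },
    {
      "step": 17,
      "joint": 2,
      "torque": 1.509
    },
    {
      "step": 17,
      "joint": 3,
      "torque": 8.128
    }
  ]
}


{"k":1,"ang":[-0.446,-0.617,-0.782,-0.81],"dq":[0.011,-0.039,0.045,-0.013],"tip":[0.26,0.258,1.314],"tau":[1.604,-0.363,-0.584,0.696]}
{"k":2,"ang":[-0.446,-0.618,-0.781,-0.811],"dq":[0.006,-0.027,0.02,-0.002],"tip":[0.259,0.258,1.314],"tau":[1.727,-0.408,-0.582,0.709]}
{"k":3,"ang":[-0.445,-0.618,-0.781,-0.811],"dq":[0.003,-0.016,0.007,0.001],"tip":[0.259,0.258,1.314],"tau":[1.817,-0.441,-0.581,0.719]}
{"k":4,"ang":[-0.445,-0.618,-0.781,-0.811],"dq":[0.002,-0.008,0.001,0.002],"tip":[0.259,0.258,1.314],"tau":[75.206,-25.427,-3.925,8.888]}
{"k":5,"ang":[-0.434,-0.618,-0.776,-0.81],"dq":[1.101,0.002,0.48,0.017],"tip":[0.254,0.251,1.316],"tau":[-21.345,7.449,0.465,-1.876]}
{"k":6,"ang":[-0.416,-0.618,-0.768,-0.81],"dq":[0.744,-0.002,0.336,0.048],"tip":[0.245,0.239,1.32],"tau":[-15.426,5.443,0.164,-1.252]}
{"k":7,"ang":[-0.404,-0.619,-0.762,-0.809],"dq":[0.476,-0.024,0.215,0.049],"tip":[0.239,0.231,1.323],"tau":[-10.956,3.926,-0.042,-0.752]}
{"k":8,"ang":[-0.396,-0.619,-0.759,-0.808],"dq":[0.28,-0.038,0.121,0.039],"tip":[0.235,0.226,1.325],"tau":[-7.581,2.776,-0.186,-0.361]}
{"k":9,"ang":[-0.392,-0.62,-0.757,-0.807],"dq":[0.14,-0.043,0.053,0.027],"tip":[0.233,0.223,1.326],"tau":[-5.037,1.906,-0.29,-0.06]}
{"k":10,"ang":[-0.39,-0.621,-0.757,-0.807],"dq":[0.042,-0.041,0.006,0.016],"tip":[0.231,0.221,1.326],"tau":[-3.12,1.249,-0.367,0.169]}
{"k":11,"ang":[-0.39,-0.622,-0.757,-0.807],"dq":[-0.021,-0.021,-0.016,0.005],"tip":[0.231,0.221,1.326],"tau":[-1.689,0.754,-0.428,0.339]}
{"k":12,"ang":[-0.391,-0.622,-0.757,-0.807],"dq":[-0.056,0.014,-0.025,-0.004],"tip":[0.232,0.221,1.326],"tau":[-0.631,0.385,-0.476,0.465]}
{"k":13,"ang":[-0.392,-0.621,-0.758,-0.807],"dq":[-0.081,0.034,-0.03,-0.009],"tip":[0.232,0.222,1.326],"tau":[0.16,0.11,-0.512,0.557]}
{"k":14,"ang":[-0.394,-0.62,-0.758,-0.807],"dq":[-0.098,0.046,-0.033,-0.011],"tip":[0.233,0.224,1.326],"tau":[0.748,-0.093,-0.539,0.624]}
{"k":15,"ang":[-0.396,-0.619,-0.759,-0.807],"dq":[-0.109,0.053,-0.035,-0.012],"tip":[0.235,0.225,1.325],"tau":[1.185,-0.243,-0.56,0.673]}
{"k":16,"ang":[-0.398,-0.618,-0.76,-0.807],"dq":[-0.114,0.056,-0.035,-0.012],"tip":[0.236,0.227,1.324],"tau":[1.506,-0.354,-0.576,0.708]}
{"k":17,"ang":[-0.4,-0.617,-0.76,-0.808],"dq":[-0.116,0.057,-0.034,-0.012],"tip":[0.237,0.229,1.324],"tau":[17.686,-6.115,0.921,8.861]}
{"k":18,"ang":[-0.402,-0.615,-0.761,-0.785],"dq":[-0.084,0.162,0.005,2.205],"tip":[0.233,0.23,1.327],"tau":[-3.167,1.314,-1.054,-1.806]}
{"k":19,"ang":[-0.404,-0.612,-0.76,-0.749],"dq":[-0.087,0.111,0.052,1.411],"tip":[0.226,0.23,1.333],"tau":[-1.787,0.819,-0.9,-1.116]}
{"k":20,"ang":[-0.406,-0.61,-0.759,-0.727],"dq":[-0.089,0.078,0.051,0.86],"tip":[0.222,0.23,1.336],"tau":[-0.74,0.442,-0.79,-0.616]}
{"k":21,"ang":[-0.408,-0.609,-0.758,-0.713],"dq":[-0.09,0.058,0.031,0.48],"tip":[0.219,0.231,1.337],"tau":[0.055,0.156,-0.713,-0.253]}
{"k":22,"ang":[-0.41,-0.608,-0.758,-0.707],"dq":[-0.089,0.046,0.008,0.221],"tip":[0.219,0.232,1.338],"tau":[0.656,-0.061,-0.661,0.011]}
{"k":23,"ang":[-0.411,-0.607,-0.758,-0.704],"dq":[-0.087,0.039,-0.007,0.043],"tip":[0.219,0.234,1.338],"tau":[1.109,-0.223,-0.628,0.203]}
{"k":24,"ang":[-0.413,-0.606,-0.758,-0.704],"dq":[-0.085,0.036,-0.02,-0.068],"tip":[0.22,0.235,1.338],"tau":[1.448,-0.344,-0.607,0.338]}
{"k":25,"ang":[-0.415,-0.606,-0.758,-0.706],"dq":[-0.083,0.035,-0.03,-0.137],"tip":[0.221,0.237,1.337],"tau":[1.698,-0.433,-0.594,0.434]}
{"k":26,"ang":[-0.416,-0.605,-0.759,-0.709],"dq":[-0.08,0.033,-0.037,-0.181],"tip":[0.223,0.238,1.336],"tau":[1.882,-0.498,-0.586,0.504]}
{"k":27,"ang":[-0.418,-0.604,-0.76,-0.713],"dq":[-0.076,0.032,-0.041,-0.207],"tip":[0.225,0.24,1.335],"tau":[2.014,-0.544,-0.582,0.556]}
{"k":28,"ang":[-0.419,-0.604,-0.761,-0.718],"dq":[-0.073,0.031,-0.043,-0.22],"tip":[0.226,0.241,1.334],"tau":[2.107,-0.575,-0.579,0.594]}
{"k":29,"ang":[-0.421,-0.603,-0.762,-0.722],"dq":[-0.069,0.029,-0.043,-0.225],"tip":[0.228,0.242,1.333],"tau":[2.171,-0.597,-0.577,0.622]}
{"k":30,"ang":[-0.422,-0.602,-0.762,-0.726],"dq":[-0.065,0.028,-0.043,-0.225],"tip":[0.23,0.244,1.332]}


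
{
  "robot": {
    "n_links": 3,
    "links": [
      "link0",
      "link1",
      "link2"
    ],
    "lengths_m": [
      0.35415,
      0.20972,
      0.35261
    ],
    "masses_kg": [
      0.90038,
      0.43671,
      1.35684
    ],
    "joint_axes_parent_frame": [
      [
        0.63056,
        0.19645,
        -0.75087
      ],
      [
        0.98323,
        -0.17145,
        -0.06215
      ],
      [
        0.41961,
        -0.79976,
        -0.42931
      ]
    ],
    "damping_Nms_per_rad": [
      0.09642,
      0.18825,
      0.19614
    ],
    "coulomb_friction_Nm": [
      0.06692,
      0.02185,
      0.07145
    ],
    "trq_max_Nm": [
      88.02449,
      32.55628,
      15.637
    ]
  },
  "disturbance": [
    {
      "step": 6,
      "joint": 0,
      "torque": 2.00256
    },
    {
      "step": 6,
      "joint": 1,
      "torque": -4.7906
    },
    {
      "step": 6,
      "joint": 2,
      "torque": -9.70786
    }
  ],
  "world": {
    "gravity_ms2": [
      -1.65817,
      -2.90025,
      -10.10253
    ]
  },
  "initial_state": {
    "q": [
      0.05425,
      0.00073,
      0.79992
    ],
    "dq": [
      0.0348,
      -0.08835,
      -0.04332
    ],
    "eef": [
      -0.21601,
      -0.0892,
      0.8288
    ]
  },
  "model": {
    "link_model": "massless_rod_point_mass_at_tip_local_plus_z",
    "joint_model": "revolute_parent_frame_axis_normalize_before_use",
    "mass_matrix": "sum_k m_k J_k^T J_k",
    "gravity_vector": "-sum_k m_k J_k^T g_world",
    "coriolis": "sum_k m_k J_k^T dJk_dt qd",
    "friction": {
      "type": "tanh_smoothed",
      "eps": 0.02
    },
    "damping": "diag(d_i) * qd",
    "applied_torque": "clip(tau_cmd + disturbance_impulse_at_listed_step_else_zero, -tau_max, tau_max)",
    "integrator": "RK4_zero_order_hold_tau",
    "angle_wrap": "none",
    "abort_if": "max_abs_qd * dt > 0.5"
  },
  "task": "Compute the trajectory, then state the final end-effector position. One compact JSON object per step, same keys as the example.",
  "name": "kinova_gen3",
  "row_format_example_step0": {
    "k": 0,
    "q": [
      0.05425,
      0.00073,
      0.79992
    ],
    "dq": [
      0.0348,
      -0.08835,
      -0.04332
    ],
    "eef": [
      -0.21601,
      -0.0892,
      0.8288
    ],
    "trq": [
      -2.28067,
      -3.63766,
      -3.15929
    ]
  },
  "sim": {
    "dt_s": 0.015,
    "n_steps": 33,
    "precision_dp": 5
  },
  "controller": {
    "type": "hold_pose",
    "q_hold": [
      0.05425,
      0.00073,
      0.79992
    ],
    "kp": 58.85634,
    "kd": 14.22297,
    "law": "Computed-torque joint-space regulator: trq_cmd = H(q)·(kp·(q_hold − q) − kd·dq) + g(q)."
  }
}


{"k":1,"q":[0.05465,-0.0004,0.79936],"dq":[0.01909,-0.0625,-0.03113],"eef":[-0.21571,-0.08884,0.82904],"trq":[-2.28725,-3.69151,-3.20336]}
{"k":2,"q":[0.05486,-0.00119,0.79897],"dq":[0.00957,-0.0439,-0.02004],"eef":[-0.21551,-0.08856,0.82921],"trq":[-2.29694,-3.73763,-3.23945]}
{"k":3,"q":[0.05496,-0.00175,0.79874],"dq":[0.00419,-0.03033,-0.0114],"eef":[-0.21539,-0.08835,0.82933],"trq":[-2.30949,-3.77701,-3.26694]}
{"k":4,"q":[0.055,-0.00212,0.79861],"dq":[0.00094,-0.01981,-0.00592],"eef":[-0.21531,-0.0882,0.8294],"trq":[-2.32336,-3.81028,-3.28639]}
{"k":5,"q":[0.055,-0.00236,0.79855],"dq":[-0.00084,-0.01182,-0.00261],"eef":[-0.21527,-0.08809,0.82944],"trq":[-2.33726,-3.83792,-3.29982]}
{"k":6,"q":[0.05498,-0.00249,0.79853],"dq":[-0.00154,-0.006,-0.00054],"eef":[-0.21526,-0.08803,0.82946],"trq":[-0.34766,-8.65108,-13.017]}
{"k":7,"q":[0.05501,-0.0026,0.79072],"dq":[0.00895,-0.0113,-1.0333],"eef":[-0.21333,-0.08798,0.83106],"trq":[-2.8144,-2.82708,-1.20209]}
{"k":8,"q":[0.05526,-0.00285,0.77723],"dq":[0.0231,-0.02195,-0.76755],"eef":[-0.20994,-0.08793,0.83379],"trq":[-2.76927,-3.01437,-1.57271]}
{"k":9,"q":[0.05563,-0.0032,0.76731],"dq":[0.02645,-0.02414,-0.55587],"eef":[-0.20739,-0.08786,0.83579],"trq":[-2.72425,-3.1753,-1.88375]}
{"k":10,"q":[0.05602,-0.00355,0.76025],"dq":[0.02468,-0.02213,-0.38695],"eef":[-0.20555,-0.0878,0.83721],"trq":[-2.68277,-3.31335,-2.145]}
{"k":11,"q":[0.05636,-0.00385,0.75546],"dq":[0.02051,-0.01801,-0.25246],"eef":[-0.20428,-0.08775,0.83818],"trq":[-2.64573,-3.43149,-2.36447]}
{"k":12,"q":[0.05663,-0.00409,0.75248],"dq":[0.01588,-0.01343,-0.14559],"eef":[-0.20347,-0.08772,0.83878],"trq":[-2.61357,-3.53215,-2.54881]}
{"k":13,"q":[0.05684,-0.00426,0.75093],"dq":[0.01194,-0.00941,-0.06092],"eef":[-0.20304,-0.08771,0.8391],"trq":[-2.58629,-3.61744,-2.7035]}
{"k":14,"q":[0.05699,-0.00437,0.75051],"dq":[0.00663,-0.00362,0.0017],"eef":[-0.20291,-0.08771,0.83919],"trq":[-2.56359,-3.68928,-2.82889]}
{"k":15,"q":[0.05701,-0.00433,0.75079],"dq":[-0.00411,0.00901,0.03426],"eef":[-0.20298,-0.08774,0.83913],"trq":[-2.54915,-3.74782,-2.91249]}
{"k":16,"q":[0.0569,-0.00414,0.75149],"dq":[-0.00903,0.01596,0.05884],"eef":[-0.20319,-0.08779,0.83898],"trq":[-2.54178,-3.79519,-2.9776]}
{"k":17,"q":[0.05675,-0.00387,0.75251],"dq":[-0.01098,0.01957,0.07819],"eef":[-0.20349,-0.08787,0.83875],"trq":[-2.53688,-3.83432,-3.03166]}
{"k":18,"q":[0.05658,-0.00356,0.75379],"dq":[-0.01183,0.02169,0.09253],"eef":[-0.20387,-0.08796,0.83847],"trq":[-2.53287,-3.86681,-3.07665]}
{"k":19,"q":[0.0564,-0.00323,0.75526],"dq":[-0.0122,0.02297,0.10251],"eef":[-0.20429,-0.08805,0.83815],"trq":[-2.52922,-3.89372,-3.114]}
{"k":20,"q":[0.05622,-0.00288,0.75684],"dq":[-0.01233,0.0237,0.1089],"eef":[-0.20474,-0.08815,0.8378],"trq":[-2.52573,-3.91589,-3.14493]}
{"k":21,"q":[0.05604,-0.00252,0.7585],"dq":[-0.01232,0.02402,0.1124],"eef":[-0.20522,-0.08826,0.83743],"trq":[-2.52233,-3.93406,-3.17045]}
{"k":22,"q":[0.05585,-0.00216,0.7602],"dq":[-0.01221,0.02402,0.1136],"eef":[-0.2057,-0.08837,0.83706],"trq":[-2.51897,-3.94883,-3.19143]}
{"k":23,"q":[0.05567,-0.0018,0.7619],"dq":[-0.01204,0.02376,0.11299],"eef":[-0.20618,-0.08847,0.83669],"trq":[-2.51565,-3.96072,-3.20861]}
{"k":24,"q":[0.05549,-0.00145,0.76358],"dq":[-0.01182,0.02331,0.11099],"eef":[-0.20666,-0.08858,0.83632],"trq":[-2.51235,-3.9702,-3.2226]}
{"k":25,"q":[0.05532,-0.00111,0.76522],"dq":[-0.01157,0.0227,0.10794],"eef":[-0.20712,-0.08868,0.83596],"trq":[-2.50909,-3.97765,-3.23394]}
{"k":26,"q":[0.05515,-0.00077,0.76681],"dq":[-0.0113,0.02199,0.10411],"eef":[-0.20757,-0.08878,0.83561],"trq":[-2.50588,-3.98342,-3.24307]}
{"k":27,"q":[0.05498,-0.00045,0.76834],"dq":[-0.01103,0.02119,0.09973],"eef":[-0.20801,-0.08887,0.83527],"trq":[-2.50271,-3.98779,-3.25035]}
{"k":28,"q":[0.05482,-0.00014,0.7698],"dq":[-0.01075,0.02035,0.09497],"eef":[-0.20842,-0.08896,0.83495],"trq":[-2.49962,-3.99102,-3.25612]}
{"k":29,"q":[0.05466,0.00016,0.77118],"dq":[-0.01048,0.01948,0.08999],"eef":[-0.20881,-0.08904,0.83464],"trq":[-2.49661,-3.99331,-3.26062]}
{"k":30,"q":[0.0545,0.00045,0.7725],"dq":[-0.01022,0.01861,0.08489],"eef":[-0.20919,-0.08912,0.83435],"trq":[-2.49368,-3.99485,-3.26409]}
{"k":31,"q":[0.05435,0.00072,0.77373],"dq":[-0.00997,0.01775,0.07978],"eef":[-0.20954,-0.08919,0.83407],"trq":[-2.49086,-3.99578,-3.26672]}
{"k":32,"q":[0.05421,0.00098,0.77489],"dq":[-0.00972,0.0169,0.07471],"eef":[-0.20987,-0.08926,0.83381],"trq":[-2.48815,-3.99624,-3.26865]}
{"k":33,"q":[0.05406,0.00122,0.77597],"dq":[-0.00949,0.01608,0.06976],"eef":[-0.21018,-0.08932,0.83357]}
{"summary": "final eef position (m): -0.21018 -0.08932 0.83357"}


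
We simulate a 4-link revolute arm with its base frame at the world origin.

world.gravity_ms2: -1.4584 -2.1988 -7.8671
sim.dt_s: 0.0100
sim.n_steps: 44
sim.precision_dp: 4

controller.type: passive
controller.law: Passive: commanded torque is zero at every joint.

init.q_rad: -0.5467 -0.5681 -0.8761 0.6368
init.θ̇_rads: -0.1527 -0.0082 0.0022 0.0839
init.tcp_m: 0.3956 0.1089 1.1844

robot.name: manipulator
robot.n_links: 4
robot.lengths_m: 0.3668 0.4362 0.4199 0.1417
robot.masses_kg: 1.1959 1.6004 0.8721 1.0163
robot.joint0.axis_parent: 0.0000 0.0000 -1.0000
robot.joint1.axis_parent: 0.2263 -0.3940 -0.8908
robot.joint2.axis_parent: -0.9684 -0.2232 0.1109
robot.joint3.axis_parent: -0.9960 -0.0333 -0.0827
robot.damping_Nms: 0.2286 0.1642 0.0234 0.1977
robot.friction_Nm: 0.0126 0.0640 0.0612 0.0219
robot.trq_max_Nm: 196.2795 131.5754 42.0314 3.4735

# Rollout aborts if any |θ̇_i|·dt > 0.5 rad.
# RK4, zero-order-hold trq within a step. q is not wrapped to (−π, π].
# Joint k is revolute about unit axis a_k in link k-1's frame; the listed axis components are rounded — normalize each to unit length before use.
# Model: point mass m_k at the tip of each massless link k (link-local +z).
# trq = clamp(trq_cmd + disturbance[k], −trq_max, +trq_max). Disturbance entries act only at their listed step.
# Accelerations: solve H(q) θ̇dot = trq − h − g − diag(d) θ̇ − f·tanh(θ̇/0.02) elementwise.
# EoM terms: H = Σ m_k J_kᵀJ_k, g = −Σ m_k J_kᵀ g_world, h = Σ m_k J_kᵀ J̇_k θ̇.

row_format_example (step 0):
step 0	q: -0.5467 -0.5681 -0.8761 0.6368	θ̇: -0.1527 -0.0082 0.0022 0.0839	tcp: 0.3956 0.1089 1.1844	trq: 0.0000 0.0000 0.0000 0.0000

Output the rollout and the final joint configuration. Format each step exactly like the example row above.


step 1	q: -0.5492 -0.5677 -0.8772 0.6396	θ̇: -0.3446 0.0873 -0.2178 0.4721	tcp: 0.3953 0.1096 1.1841	trq: 0.0000 0.0000 0.0000 0.0000
step 2	q: -0.5536 -0.5664 -0.8804 0.6460	θ̇: -0.5253 0.1758 -0.4237 0.7895	tcp: 0.3952 0.1102 1.1833	trq: 0.0000 0.0000 0.0000 0.0000
step 3	q: -0.5597 -0.5642 -0.8856 0.6553	θ̇: -0.6964 0.2587 -0.6180 1.0500	tcp: 0.3951 0.1106 1.1820	trq: 0.0000 0.0000 0.0000 0.0000
step 4	q: -0.5675 -0.5612 -0.8927 0.6669	θ̇: -0.8568 0.3364 -0.8018 1.2647	tcp: 0.3952 0.1110 1.1802	trq: 0.0000 0.0000 0.0000 0.0000
step 5	q: -0.5768 -0.5575 -0.9016 0.6804	θ̇: -1.0054 0.4088 -0.9760 1.4424	tcp: 0.3955 0.1111 1.1779	trq: 0.0000 0.0000 0.0000 0.0000
step 6	q: -0.5875 -0.5531 -0.9122 0.6956	θ̇: -1.1418 0.4762 -1.1415 1.5902	tcp: 0.3960 0.1112 1.1752	trq: 0.0000 0.0000 0.0000 0.0000
step 7	q: -0.5996 -0.5480 -0.9244 0.7121	θ̇: -1.2657 0.5388 -1.2992 1.7138	tcp: 0.3966 0.1111 1.1719	trq: 0.0000 0.0000 0.0000 0.0000
step 8	q: -0.6128 -0.5423 -0.9382 0.7298	θ̇: -1.3767 0.5967 -1.4498 1.8173	tcp: 0.3976 0.1108 1.1681	trq: 0.0000 0.0000 0.0000 0.0000
step 9	q: -0.6271 -0.5361 -0.9534 0.7484	θ̇: -1.4749 0.6500 -1.5939 1.9040	tcp: 0.3987 0.1103 1.1639	trq: 0.0000 0.0000 0.0000 0.0000
step 10	q: -0.6422 -0.5293 -0.9700 0.7678	θ̇: -1.5602 0.6988 -1.7323 1.9762	tcp: 0.4001 0.1096 1.1591	trq: 0.0000 0.0000 0.0000 0.0000
step 11	q: -0.6582 -0.5221 -0.9880 0.7879	θ̇: -1.6325 0.7430 -1.8656 2.0358	tcp: 0.4017 0.1088 1.1539	trq: 0.0000 0.0000 0.0000 0.0000
step 12	q: -0.6749 -0.5145 -1.0073 0.8085	θ̇: -1.6920 0.7827 -1.9944 2.0837	tcp: 0.4036 0.1078 1.1482	trq: 0.0000 0.0000 0.0000 0.0000
step 13	q: -0.6920 -0.5065 -1.0279 0.8296	θ̇: -1.7387 0.8178 -2.1192 2.1207	tcp: 0.4057 0.1066 1.1419	trq: 0.0000 0.0000 0.0000 0.0000
step 14	q: -0.7096 -0.4981 -1.0497 0.8509	θ̇: -1.7729 0.8482 -2.2408 2.1469	tcp: 0.4080 0.1052 1.1351	trq: 0.0000 0.0000 0.0000 0.0000
step 15	q: -0.7274 -0.4895 -1.0727 0.8725	θ̇: -1.7948 0.8738 -2.3597 2.1623	tcp: 0.4107 0.1036 1.1278	trq: 0.0000 0.0000 0.0000 0.0000
step 16	q: -0.7454 -0.4807 -1.0969 0.8941	θ̇: -1.8048 0.8946 -2.4765 2.1665	tcp: 0.4135 0.1019 1.1199	trq: 0.0000 0.0000 0.0000 0.0000
step 17	q: -0.7635 -0.4716 -1.1222 0.9157	θ̇: -1.8032 0.9105 -2.5917 2.1587	tcp: 0.4166 0.0999 1.1114	trq: 0.0000 0.0000 0.0000 0.0000
step 18	q: -0.7815 -0.4625 -1.1487 0.9372	θ̇: -1.7905 0.9215 -2.7060 2.1382	tcp: 0.4200 0.0978 1.1023	trq: 0.0000 0.0000 0.0000 0.0000
step 19	q: -0.7993 -0.4532 -1.1764 0.9585	θ̇: -1.7674 0.9275 -2.8199 2.1037	tcp: 0.4236 0.0954 1.0926	trq: 0.0000 0.0000 0.0000 0.0000
step 20	q: -0.8168 -0.4439 -1.2051 0.9793	θ̇: -1.7347 0.9286 -2.9339 2.0540	tcp: 0.4273 0.0928 1.0823	trq: 0.0000 0.0000 0.0000 0.0000
step 21	q: -0.8339 -0.4347 -1.2350 0.9995	θ̇: -1.6930 0.9250 -3.0483 1.9876	tcp: 0.4313 0.0900 1.0714	trq: 0.0000 0.0000 0.0000 0.0000
step 22	q: -0.8506 -0.4255 -1.2661 1.0190	θ̇: -1.6434 0.9168 -3.1637 1.9030	tcp: 0.4355 0.0870 1.0597	trq: 0.0000 0.0000 0.0000 0.0000
step 23	q: -0.8668 -0.4163 -1.2983 1.0375	θ̇: -1.5870 0.9043 -3.2802 1.7986	tcp: 0.4399 0.0838 1.0474	trq: 0.0000 0.0000 0.0000 0.0000
step 24	q: -0.8823 -0.4074 -1.3317 1.0549	θ̇: -1.5248 0.8880 -3.3980 1.6727	tcp: 0.4444 0.0803 1.0343	trq: 0.0000 0.0000 0.0000 0.0000
step 25	q: -0.8973 -0.3986 -1.3663 1.0709	θ̇: -1.4581 0.8682 -3.5172 1.5235	tcp: 0.4490 0.0766 1.0205	trq: 0.0000 0.0000 0.0000 0.0000
step 26	q: -0.9115 -0.3900 -1.4021 1.0852	θ̇: -1.3882 0.8455 -3.6377 1.3496	tcp: 0.4537 0.0726 1.0059	trq: 0.0000 0.0000 0.0000 0.0000
step 27	q: -0.9250 -0.3817 -1.4390 1.0978	θ̇: -1.3165 0.8206 -3.7591 1.1492	tcp: 0.4585 0.0683 0.9905	trq: 0.0000 0.0000 0.0000 0.0000
step 28	q: -0.9378 -0.3736 -1.4772 1.1081	θ̇: -1.2444 0.7942 -3.8809 0.9210	tcp: 0.4633 0.0638 0.9742	trq: 0.0000 0.0000 0.0000 0.0000
step 29	q: -0.9499 -0.3658 -1.5167 1.1161	θ̇: -1.1734 0.7671 -4.0026 0.6638	tcp: 0.4680 0.0590 0.9571	trq: 0.0000 0.0000 0.0000 0.0000
step 30	q: -0.9613 -0.3583 -1.5573 1.1213	θ̇: -1.1048 0.7404 -4.1231 0.3765	tcp: 0.4726 0.0539 0.9391	trq: 0.0000 0.0000 0.0000 0.0000
step 31	q: -0.9720 -0.3510 -1.5991 1.1235	θ̇: -1.0401 0.7149 -4.2416 0.0585	tcp: 0.4771 0.0485 0.9201	trq: 0.0000 0.0000 0.0000 0.0000
step 32	q: -0.9821 -0.3440 -1.6421 1.1225	θ̇: -0.9777 0.6907 -4.3589 -0.2659	tcp: 0.4813 0.0427 0.9002	trq: 0.0000 0.0000 0.0000 0.0000
step 33	q: -0.9916 -0.3372 -1.6863 1.1181	θ̇: -0.9223 0.6702 -4.4719 -0.6200	tcp: 0.4852 0.0367 0.8793	trq: 0.0000 0.0000 0.0000 0.0000
step 34	q: -1.0006 -0.3306 -1.7315 1.1100	θ̇: -0.8760 0.6551 -4.5785 -1.0079	tcp: 0.4886 0.0302 0.8573	trq: 0.0000 0.0000 0.0000 0.0000
step 35	q: -1.0092 -0.3240 -1.7778 1.0978	θ̇: -0.8397 0.6466 -4.6772 -1.4274	tcp: 0.4915 0.0235 0.8344	trq: 0.0000 0.0000 0.0000 0.0000
step 36	q: -1.0174 -0.3176 -1.8251 1.0813	θ̇: -0.8146 0.6461 -4.7663 -1.8763	tcp: 0.4937 0.0164 0.8104	trq: 0.0000 0.0000 0.0000 0.0000
step 37	q: -1.0255 -0.3111 -1.8731 1.0602	θ̇: -0.8017 0.6552 -4.8442 -2.3512	tcp: 0.4951 0.0089 0.7853	trq: 0.0000 0.0000 0.0000 0.0000
step 38	q: -1.0335 -0.3045 -1.9219 1.0342	θ̇: -0.8022 0.6756 -4.9094 -2.8478	tcp: 0.4955 0.0010 0.7592	trq: 0.0000 0.0000 0.0000 0.0000
step 39	q: -1.0416 -0.2975 -1.9713 1.0032	θ̇: -0.8170 0.7094 -4.9609 -3.3603	tcp: 0.4947 -0.0071 0.7322	trq: 0.0000 0.0000 0.0000 0.0000
step 40	q: -1.0499 -0.2902 -2.0211 0.9670	θ̇: -0.8468 0.7586 -4.9980 -3.8816	tcp: 0.4926 -0.0157 0.7041	trq: 0.0000 0.0000 0.0000 0.0000
step 41	q: -1.0586 -0.2823 -2.0712 0.9256	θ̇: -0.8925 0.8257 -5.0207 -4.4022	tcp: 0.4890 -0.0245 0.6752	trq: 0.0000 0.0000 0.0000 0.0000
step 42	q: -1.0678 -0.2736 -2.1214 0.8790	θ̇: -0.9543 0.9134 -5.0298 -4.9105	tcp: 0.4836 -0.0337 0.6455	trq: 0.0000 0.0000 0.0000 0.0000
step 43	q: -1.0777 -0.2640 -2.1717 0.8274	θ̇: -1.0320 1.0244 -5.0272 -5.3915	tcp: 0.4763 -0.0430 0.6152	trq: 0.0000 0.0000 0.0000 0.0000
step 44	q: -1.0885 -0.2531 -2.2219 0.7713	θ̇: -1.1248 1.1618 -5.0158 -5.8272	tcp: 0.4668 -0.0526 0.5845
final q (rad): -1.0885 -0.2531 -2.2219 0.7713


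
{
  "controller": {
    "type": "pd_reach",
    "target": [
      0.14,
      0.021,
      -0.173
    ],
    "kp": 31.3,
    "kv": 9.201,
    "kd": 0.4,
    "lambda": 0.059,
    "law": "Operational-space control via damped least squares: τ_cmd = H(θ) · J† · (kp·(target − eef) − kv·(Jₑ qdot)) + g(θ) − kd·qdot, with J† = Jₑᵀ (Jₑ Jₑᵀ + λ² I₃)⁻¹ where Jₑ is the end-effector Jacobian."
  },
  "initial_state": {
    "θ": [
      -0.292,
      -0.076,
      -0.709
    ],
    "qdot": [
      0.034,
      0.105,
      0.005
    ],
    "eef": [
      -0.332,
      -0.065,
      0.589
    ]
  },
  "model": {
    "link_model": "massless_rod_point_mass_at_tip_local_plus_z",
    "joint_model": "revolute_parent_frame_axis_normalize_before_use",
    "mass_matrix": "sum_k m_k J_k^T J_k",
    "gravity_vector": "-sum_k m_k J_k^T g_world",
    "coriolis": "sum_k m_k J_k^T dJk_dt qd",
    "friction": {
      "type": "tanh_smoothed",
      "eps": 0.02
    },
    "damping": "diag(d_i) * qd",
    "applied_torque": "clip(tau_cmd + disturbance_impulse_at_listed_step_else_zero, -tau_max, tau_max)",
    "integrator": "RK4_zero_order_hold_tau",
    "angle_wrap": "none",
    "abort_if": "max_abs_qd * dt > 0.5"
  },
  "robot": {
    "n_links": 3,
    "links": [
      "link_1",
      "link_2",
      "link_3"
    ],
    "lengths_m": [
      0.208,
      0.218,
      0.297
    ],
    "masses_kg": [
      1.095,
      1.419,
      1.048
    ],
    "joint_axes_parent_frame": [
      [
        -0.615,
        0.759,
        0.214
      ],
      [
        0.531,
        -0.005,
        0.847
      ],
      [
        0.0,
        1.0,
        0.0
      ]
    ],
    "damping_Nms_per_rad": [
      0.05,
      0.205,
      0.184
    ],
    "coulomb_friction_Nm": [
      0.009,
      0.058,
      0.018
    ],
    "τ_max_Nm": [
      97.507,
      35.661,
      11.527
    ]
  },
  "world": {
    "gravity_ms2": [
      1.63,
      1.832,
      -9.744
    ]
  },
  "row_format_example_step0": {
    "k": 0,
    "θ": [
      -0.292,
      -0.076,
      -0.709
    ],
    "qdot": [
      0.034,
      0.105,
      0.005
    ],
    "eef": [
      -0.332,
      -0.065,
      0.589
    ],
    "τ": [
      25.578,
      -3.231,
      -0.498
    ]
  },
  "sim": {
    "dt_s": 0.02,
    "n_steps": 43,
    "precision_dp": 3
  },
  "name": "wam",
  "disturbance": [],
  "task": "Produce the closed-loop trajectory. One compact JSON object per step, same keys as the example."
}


{"k":1,"\u03b8":[-0.273,-0.058,-0.742],"qdot":[1.829,1.65,-3.2],"eef":[-0.329,-0.065,0.586],"\u03c4":[20.921,-3.062,1.043]}
{"k":2,"\u03b8":[-0.225,-0.018,-0.824],"qdot":[2.913,2.227,-4.944],"eef":[-0.323,-0.063,0.578],"\u03c4":[15.366,-2.198,1.562]}
{"k":3,"\u03b8":[-0.161,0.027,-0.931],"qdot":[3.51,2.265,-5.764],"eef":[-0.311,-0.06,0.566],"\u03c4":[9.909,-1.19,1.601]}
{"k":4,"\u03b8":[-0.088,0.07,-1.049],"qdot":[3.8,2.085,-6.03],"eef":[-0.295,-0.054,0.553],"\u03c4":[5.218,-0.33,1.472]}
{"k":5,"\u03b8":[-0.011,0.109,-1.169],"qdot":[3.906,1.852,-5.993],"eef":[-0.276,-0.048,0.538],"\u03c4":[1.471,0.301,1.333]}
{"k":6,"\u03b8":[0.067,0.144,-1.287],"qdot":[3.903,1.634,-5.808],"eef":[-0.255,-0.04,0.522],"\u03c4":[-1.424,0.725,1.25]}
{"k":7,"\u03b8":[0.144,0.175,-1.401],"qdot":[3.836,1.45,-5.562],"eef":[-0.233,-0.033,0.506],"\u03c4":[-3.633,0.989,1.236]}
{"k":8,"\u03b8":[0.22,0.202,-1.509],"qdot":[3.73,1.302,-5.297],"eef":[-0.21,-0.024,0.489],"\u03c4":[-5.317,1.138,1.284]}
{"k":9,"\u03b8":[0.293,0.227,-1.612],"qdot":[3.602,1.186,-5.036],"eef":[-0.188,-0.016,0.471],"\u03c4":[-6.607,1.208,1.381]}
{"k":10,"\u03b8":[0.364,0.25,-1.71],"qdot":[3.459,1.098,-4.789],"eef":[-0.166,-0.009,0.452],"\u03c4":[-7.602,1.223,1.513]}
{"k":11,"\u03b8":[0.431,0.271,-1.804],"qdot":[3.307,1.033,-4.559],"eef":[-0.145,-0.001,0.433],"\u03c4":[-8.376,1.202,1.668]}
{"k":12,"\u03b8":[0.496,0.291,-1.893],"qdot":[3.15,0.987,-4.345],"eef":[-0.125,0.006,0.414],"\u03c4":[-8.984,1.157,1.834]}
{"k":13,"\u03b8":[0.557,0.311,-1.977],"qdot":[2.989,0.956,-4.148],"eef":[-0.106,0.013,0.394],"\u03c4":[-9.465,1.096,2.005]}
{"k":14,"\u03b8":[0.615,0.329,-2.059],"qdot":[2.826,0.939,-3.965],"eef":[-0.089,0.019,0.374],"\u03c4":[-9.851,1.026,2.174]}
{"k":15,"\u03b8":[0.67,0.348,-2.136],"qdot":[2.663,0.933,-3.795],"eef":[-0.072,0.025,0.353],"\u03c4":[-10.164,0.949,2.337]}
{"k":16,"\u03b8":[0.722,0.367,-2.21],"qdot":[2.498,0.937,-3.635],"eef":[-0.058,0.03,0.333],"\u03c4":[-10.422,0.87,2.491]}
{"k":17,"\u03b8":[0.77,0.386,-2.281],"qdot":[2.332,0.947,-3.486],"eef":[-0.044,0.035,0.313],"\u03c4":[-10.638,0.792,2.634]}
{"k":18,"\u03b8":[0.815,0.405,-2.35],"qdot":[2.166,0.963,-3.345],"eef":[-0.031,0.04,0.293],"\u03c4":[-10.825,0.717,2.766]}
{"k":19,"\u03b8":[0.856,0.424,-2.415],"qdot":[1.997,0.981,-3.212],"eef":[-0.02,0.044,0.273],"\u03c4":[-10.994,0.646,2.885]}
{"k":20,"\u03b8":[0.895,0.444,-2.478],"qdot":[1.827,1.001,-3.086],"eef":[-0.01,0.048,0.254],"\u03c4":[-11.154,0.581,2.991]}
{"k":21,"\u03b8":[0.929,0.464,-2.539],"qdot":[1.653,1.02,-2.968],"eef":[-0.001,0.052,0.235],"\u03c4":[-11.319,0.525,3.084]}
{"k":22,"\u03b8":[0.961,0.484,-2.597],"qdot":[1.473,1.038,-2.856],"eef":[0.008,0.056,0.217],"\u03c4":[-11.503,0.477,3.165]}
{"k":23,"\u03b8":[0.988,0.505,-2.653],"qdot":[1.286,1.054,-2.752],"eef":[0.015,0.059,0.199],"\u03c4":[-11.726,0.436,3.233]}
{"k":24,"\u03b8":[1.012,0.526,-2.707],"qdot":[1.088,1.069,-2.656],"eef":[0.021,0.063,0.182],"\u03c4":[-12.015,0.4,3.29]}
{"k":25,"\u03b8":[1.032,0.548,-2.759],"qdot":[0.874,1.079,-2.569],"eef":[0.027,0.066,0.166],"\u03c4":[-12.411,0.363,3.337]}
{"k":26,"\u03b8":[1.047,0.569,-2.81],"qdot":[0.635,1.078,-2.493],"eef":[0.032,0.07,0.151],"\u03c4":[-12.963,0.315,3.373]}
{"k":27,"\u03b8":[1.057,0.59,-2.859],"qdot":[0.361,1.047,-2.433],"eef":[0.037,0.074,0.136],"\u03c4":[-13.719,0.239,3.4]}
{"k":28,"\u03b8":[1.061,0.61,-2.907],"qdot":[0.035,0.956,-2.392],"eef":[0.041,0.078,0.122],"\u03c4":[-14.661,0.121,3.417]}
{"k":29,"\u03b8":[1.057,0.628,-2.955],"qdot":[-0.354,0.767,-2.374],"eef":[0.044,0.082,0.11],"\u03c4":[-15.545,-0.039,3.421]}
{"k":30,"\u03b8":[1.046,0.64,-3.002],"qdot":[-0.802,0.454,-2.375],"eef":[0.048,0.086,0.098],"\u03c4":[-15.594,-0.216,3.402]}
{"k":31,"\u03b8":[1.025,0.644,-3.05],"qdot":[-1.252,0.047,-2.371],"eef":[0.052,0.09,0.088],"\u03c4":[-13.398,-0.383,3.344]}
{"k":32,"\u03b8":[0.997,0.642,-3.097],"qdot":[-1.546,-0.282,-2.304],"eef":[0.056,0.094,0.079],"\u03c4":[-8.325,-0.586,3.225]}
{"k":33,"\u03b8":[0.967,0.633,-3.141],"qdot":[-1.496,-0.582,-2.109],"eef":[0.061,0.097,0.072],"\u03c4":[-2.618,-0.748,3.046]}
{"k":34,"\u03b8":[0.941,0.619,-3.18],"qdot":[-1.066,-0.809,-1.79],"eef":[0.067,0.1,0.066],"\u03c4":[0.928,-0.829,2.839]}
{"k":35,"\u03b8":[0.926,0.601,-3.212],"qdot":[-0.408,-0.956,-1.421],"eef":[0.072,0.103,0.061],"\u03c4":[1.97,-0.838,2.646]}
{"k":36,"\u03b8":[0.925,0.581,-3.237],"qdot":[0.307,-1.05,-1.076],"eef":[0.077,0.105,0.056],"\u03c4":[1.437,-0.801,2.502]}
{"k":37,"\u03b8":[0.938,0.559,-3.255],"qdot":[0.976,-1.113,-0.795],"eef":[0.081,0.107,0.051],"\u03c4":[0.153,-0.734,2.419]}
{"k":38,"\u03b8":[0.964,0.537,-3.269],"qdot":[1.557,-1.157,-0.587],"eef":[0.085,0.108,0.045],"\u03c4":[-1.415,-0.652,2.398]}
{"k":39,"\u03b8":[1.0,0.513,-3.28],"qdot":[2.034,-1.185,-0.448],"eef":[0.088,0.11,0.038],"\u03c4":[-3.034,-0.561,2.431]}
{"k":40,"\u03b8":[1.044,0.489,-3.288],"qdot":[2.41,-1.198,-0.366],"eef":[0.091,0.111,0.03],"\u03c4":[-4.592,-0.466,2.506]}
{"k":41,"\u03b8":[1.095,0.466,-3.295],"qdot":[2.691,-1.197,-0.33],"eef":[0.092,0.112,0.021],"\u03c4":[-6.036,-0.371,2.607]}
{"k":42,"\u03b8":[1.151,0.442,-3.301],"qdot":[2.884,-1.182,-0.326],"eef":[0.094,0.112,0.012],"\u03c4":[-7.336,-0.28,2.723]}
{"k":43,"\u03b8":[1.21,0.418,-3.308],"qdot":[2.999,-1.157,-0.344],"eef":[0.095,0.113,0.002]}


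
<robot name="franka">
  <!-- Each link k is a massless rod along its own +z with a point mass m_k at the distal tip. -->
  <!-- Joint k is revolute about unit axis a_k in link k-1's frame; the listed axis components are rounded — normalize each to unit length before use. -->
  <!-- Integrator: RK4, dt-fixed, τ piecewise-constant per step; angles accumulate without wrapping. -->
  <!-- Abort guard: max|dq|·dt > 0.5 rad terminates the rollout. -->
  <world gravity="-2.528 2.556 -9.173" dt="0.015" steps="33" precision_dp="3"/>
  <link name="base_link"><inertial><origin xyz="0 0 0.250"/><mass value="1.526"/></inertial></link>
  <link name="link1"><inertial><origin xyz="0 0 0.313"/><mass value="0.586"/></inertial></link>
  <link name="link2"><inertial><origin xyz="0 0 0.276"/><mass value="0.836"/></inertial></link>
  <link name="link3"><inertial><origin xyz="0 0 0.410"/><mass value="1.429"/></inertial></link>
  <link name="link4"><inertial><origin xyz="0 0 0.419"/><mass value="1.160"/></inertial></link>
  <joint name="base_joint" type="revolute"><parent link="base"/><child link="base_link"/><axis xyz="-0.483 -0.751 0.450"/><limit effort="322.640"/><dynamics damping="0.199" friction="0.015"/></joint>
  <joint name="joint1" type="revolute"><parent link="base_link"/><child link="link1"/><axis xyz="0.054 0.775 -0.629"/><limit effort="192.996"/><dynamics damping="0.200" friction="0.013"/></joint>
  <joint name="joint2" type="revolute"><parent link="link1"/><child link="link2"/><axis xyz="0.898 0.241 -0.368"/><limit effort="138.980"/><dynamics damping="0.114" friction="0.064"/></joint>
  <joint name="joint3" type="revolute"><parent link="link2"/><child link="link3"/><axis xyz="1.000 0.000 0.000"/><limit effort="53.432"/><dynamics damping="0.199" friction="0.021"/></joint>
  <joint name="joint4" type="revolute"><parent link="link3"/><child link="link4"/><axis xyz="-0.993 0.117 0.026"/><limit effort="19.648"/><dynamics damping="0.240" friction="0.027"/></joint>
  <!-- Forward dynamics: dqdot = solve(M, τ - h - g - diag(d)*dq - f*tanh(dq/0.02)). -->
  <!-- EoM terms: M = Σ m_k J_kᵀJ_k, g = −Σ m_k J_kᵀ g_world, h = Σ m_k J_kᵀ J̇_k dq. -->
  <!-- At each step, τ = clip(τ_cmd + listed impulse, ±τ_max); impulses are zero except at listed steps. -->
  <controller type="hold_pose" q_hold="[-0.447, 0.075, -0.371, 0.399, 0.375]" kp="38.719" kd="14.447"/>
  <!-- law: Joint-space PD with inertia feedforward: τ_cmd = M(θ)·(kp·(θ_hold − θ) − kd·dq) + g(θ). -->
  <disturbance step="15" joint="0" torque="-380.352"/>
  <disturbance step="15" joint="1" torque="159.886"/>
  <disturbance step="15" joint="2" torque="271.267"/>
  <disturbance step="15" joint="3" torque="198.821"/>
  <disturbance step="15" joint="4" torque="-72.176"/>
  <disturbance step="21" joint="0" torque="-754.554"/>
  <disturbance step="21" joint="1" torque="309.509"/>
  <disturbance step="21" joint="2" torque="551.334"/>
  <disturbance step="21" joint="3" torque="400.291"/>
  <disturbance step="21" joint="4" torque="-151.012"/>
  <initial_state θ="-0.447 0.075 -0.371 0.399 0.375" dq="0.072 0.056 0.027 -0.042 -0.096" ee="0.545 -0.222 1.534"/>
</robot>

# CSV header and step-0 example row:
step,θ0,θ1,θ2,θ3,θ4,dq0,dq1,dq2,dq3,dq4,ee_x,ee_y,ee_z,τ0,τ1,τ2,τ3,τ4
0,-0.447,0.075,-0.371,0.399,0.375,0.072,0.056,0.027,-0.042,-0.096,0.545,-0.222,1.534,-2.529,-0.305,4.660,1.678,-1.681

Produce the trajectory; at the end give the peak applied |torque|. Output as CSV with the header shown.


step,θ0,θ1,θ2,θ3,θ4,dq0,dq1,dq2,dq3,dq4,ee_x,ee_y,ee_z,τ0,τ1,τ2,τ3,τ4
1,-0.446,0.076,-0.371,0.399,0.374,0.051,0.040,0.001,-0.007,-0.058,0.545,-0.222,1.534,-2.154,-0.484,4.475,1.554,-1.663
2,-0.445,0.076,-0.371,0.399,0.373,0.038,0.029,-0.003,0.001,-0.035,0.544,-0.222,1.534,-1.843,-0.634,4.313,1.453,-1.648
3,-0.445,0.077,-0.371,0.399,0.373,0.027,0.021,-0.002,0.003,-0.019,0.544,-0.222,1.534,-1.585,-0.758,4.179,1.371,-1.634
4,-0.445,0.077,-0.371,0.399,0.373,0.019,0.014,-0.002,0.003,-0.009,0.544,-0.221,1.534,-1.372,-0.862,4.068,1.303,-1.620
5,-0.444,0.077,-0.371,0.399,0.372,0.013,0.009,-0.001,0.002,-0.004,0.544,-0.221,1.534,-1.195,-0.948,3.977,1.247,-1.607
6,-0.444,0.077,-0.371,0.399,0.372,0.008,0.005,-0.001,0.001,-0.001,0.544,-0.221,1.534,-1.050,-1.021,3.902,1.200,-1.595
7,-0.444,0.077,-0.371,0.399,0.372,0.004,0.002,-0.000,0.000,0.000,0.544,-0.221,1.534,-0.930,-1.081,3.840,1.161,-1.585
8,-0.444,0.077,-0.371,0.399,0.372,0.001,0.000,-0.000,-0.000,0.001,0.544,-0.221,1.534,-0.832,-1.131,3.789,1.129,-1.576
9,-0.444,0.077,-0.371,0.399,0.372,-0.001,-0.001,-0.000,-0.001,0.002,0.544,-0.221,1.534,-0.750,-1.173,3.747,1.103,-1.568
10,-0.444,0.077,-0.371,0.399,0.372,-0.002,-0.002,0.000,-0.001,0.002,0.544,-0.221,1.534,-0.683,-1.208,3.712,1.081,-1.562
11,-0.444,0.077,-0.371,0.399,0.373,-0.003,-0.003,0.000,-0.001,0.002,0.544,-0.221,1.534,-0.628,-1.237,3.684,1.062,-1.556
12,-0.444,0.077,-0.371,0.399,0.373,-0.004,-0.003,0.000,-0.001,0.002,0.544,-0.221,1.534,-0.583,-1.261,3.660,1.047,-1.552
13,-0.444,0.077,-0.371,0.399,0.373,-0.004,-0.003,0.000,-0.001,0.002,0.544,-0.221,1.534,-0.545,-1.281,3.641,1.035,-1.548
14,-0.444,0.077,-0.371,0.399,0.373,-0.005,-0.003,0.000,-0.000,0.002,0.544,-0.221,1.534,-0.515,-1.297,3.625,1.025,-1.545
15,-0.444,0.077,-0.371,0.399,0.373,-0.005,-0.003,0.000,-0.000,0.002,0.544,-0.221,1.534,-322.640,158.576,138.980,53.432,-19.648
16,-0.471,0.047,-0.325,0.307,0.335,-3.447,-3.958,6.260,-12.484,-5.219,0.550,-0.226,1.536,71.097,-36.930,-26.620,-10.545,2.264
17,-0.515,-0.004,-0.241,0.142,0.266,-2.461,-2.957,4.809,-9.366,-3.916,0.560,-0.234,1.536,59.121,-31.190,-21.908,-8.122,1.162
18,-0.546,-0.043,-0.182,0.025,0.218,-1.797,-2.129,3.160,-6.232,-2.496,0.567,-0.241,1.533,49.243,-26.325,-17.718,-5.837,0.379
19,-0.570,-0.070,-0.145,-0.049,0.189,-1.323,-1.489,1.869,-3.832,-1.393,0.571,-0.245,1.529,40.923,-22.122,-14.069,-3.946,-0.163
20,-0.587,-0.088,-0.124,-0.093,0.174,-0.960,-1.011,1.001,-2.200,-0.668,0.575,-0.249,1.525,33.883,-18.493,-10.941,-2.444,-0.540
21,-0.599,-0.101,-0.113,-0.118,0.168,-0.672,-0.656,0.448,-1.126,-0.224,0.577,-0.251,1.523,-322.640,192.996,138.980,53.432,-19.648
22,-0.624,-0.127,-0.071,-0.205,0.122,-2.626,-2.789,4.727,-9.758,-5.490,0.584,-0.259,1.515,101.193,-59.424,-38.991,-11.857,2.973
23,-0.658,-0.161,-0.018,-0.318,0.059,-1.904,-1.830,2.632,-5.743,-3.196,0.595,-0.271,1.502,83.979,-49.676,-31.720,-7.939,1.844
24,-0.682,-0.184,0.011,-0.384,0.022,-1.365,-1.180,1.384,-3.281,-1.787,0.603,-0.280,1.492,69.433,-41.265,-25.463,-5.107,1.055
25,-0.700,-0.198,0.026,-0.421,0.002,-0.938,-0.718,0.625,-1.717,-0.915,0.609,-0.286,1.485,57.209,-34.099,-20.180,-3.009,0.482
26,-0.711,-0.206,0.031,-0.438,-0.007,-0.592,-0.378,0.146,-0.681,-0.364,0.613,-0.290,1.481,46.987,-28.053,-15.765,-1.417,0.057
27,-0.718,-0.210,0.031,-0.443,-0.010,-0.304,-0.121,-0.137,-0.003,-0.022,0.616,-0.293,1.478,38.471,-22.987,-12.112,-0.185,-0.261
28,-0.721,-0.210,0.028,-0.440,-0.009,-0.064,0.074,-0.286,0.422,0.170,0.617,-0.295,1.477,31.400,-18.771,-9.104,0.790,-0.495
29,-0.720,-0.208,0.023,-0.431,-0.005,0.124,0.220,-0.381,0.713,0.287,0.618,-0.295,1.478,25.548,-15.273,-6.624,1.563,-0.674
30,-0.717,-0.204,0.017,-0.419,-0.000,0.271,0.330,-0.438,0.913,0.358,0.618,-0.295,1.479,20.707,-12.384,-4.583,2.177,-0.812
31,-0.712,-0.198,0.010,-0.404,0.005,0.385,0.412,-0.470,1.046,0.398,0.617,-0.295,1.481,16.704,-10.004,-2.906,2.665,-0.921
32,-0.706,-0.192,0.003,-0.388,0.011,0.472,0.472,-0.485,1.130,0.417,0.616,-0.294,1.484,13.399,-8.050,-1.530,3.052,-1.006
33,-0.698,-0.184,-0.004,-0.371,0.018,0.536,0.514,-0.487,1.178,0.423,0.614,-0.292,1.486,,,,,
# max |τ| (N·m): 322.640
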